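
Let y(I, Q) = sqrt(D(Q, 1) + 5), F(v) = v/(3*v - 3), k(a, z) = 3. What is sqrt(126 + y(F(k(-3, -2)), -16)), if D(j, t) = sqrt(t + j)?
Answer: sqrt(126 + sqrt(5 + I*sqrt(15))) ≈ 11.331 + 0.03591*I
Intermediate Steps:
D(j, t) = sqrt(j + t)
F(v) = v/(-3 + 3*v)
y(I, Q) = sqrt(5 + sqrt(1 + Q)) (y(I, Q) = sqrt(sqrt(Q + 1) + 5) = sqrt(sqrt(1 + Q) + 5) = sqrt(5 + sqrt(1 + Q)))
sqrt(126 + y(F(k(-3, -2)), -16)) = sqrt(126 + sqrt(5 + sqrt(1 - 16))) = sqrt(126 + sqrt(5 + sqrt(-15))) = sqrt(126 + sqrt(5 + I*sqrt(15)))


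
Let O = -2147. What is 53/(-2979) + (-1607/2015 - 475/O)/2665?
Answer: -32551672739/1807678574325 ≈ -0.018007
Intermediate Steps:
53/(-2979) + (-1607/2015 - 475/O)/2665 = 53/(-2979) + (-1607/2015 - 475/(-2147))/2665 = 53*(-1/2979) + (-1607*1/2015 - 475*(-1/2147))*(1/2665) = -53/2979 + (-1607/2015 + 25/113)*(1/2665) = -53/2979 - 131216/227695*1/2665 = -53/2979 - 131216/606807175 = -32551672739/1807678574325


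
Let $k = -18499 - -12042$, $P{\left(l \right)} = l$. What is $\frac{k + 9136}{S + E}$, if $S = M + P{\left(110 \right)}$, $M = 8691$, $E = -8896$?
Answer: $- \frac{141}{5} \approx -28.2$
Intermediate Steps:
$k = -6457$ ($k = -18499 + 12042 = -6457$)
$S = 8801$ ($S = 8691 + 110 = 8801$)
$\frac{k + 9136}{S + E} = \frac{-6457 + 9136}{8801 - 8896} = \frac{2679}{-95} = 2679 \left(- \frac{1}{95}\right) = - \frac{141}{5}$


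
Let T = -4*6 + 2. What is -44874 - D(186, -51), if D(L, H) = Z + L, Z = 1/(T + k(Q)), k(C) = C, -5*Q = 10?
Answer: -1081439/24 ≈ -45060.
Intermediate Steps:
Q = -2 (Q = -1/5*10 = -2)
T = -22 (T = -24 + 2 = -22)
Z = -1/24 (Z = 1/(-22 - 2) = 1/(-24) = -1/24 ≈ -0.041667)
D(L, H) = -1/24 + L
-44874 - D(186, -51) = -44874 - (-1/24 + 186) = -44874 - 1*4463/24 = -44874 - 4463/24 = -1081439/24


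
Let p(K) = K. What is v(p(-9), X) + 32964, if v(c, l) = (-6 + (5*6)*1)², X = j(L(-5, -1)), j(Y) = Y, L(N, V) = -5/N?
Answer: 33540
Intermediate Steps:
X = 1 (X = -5/(-5) = -5*(-⅕) = 1)
v(c, l) = 576 (v(c, l) = (-6 + 30*1)² = (-6 + 30)² = 24² = 576)
v(p(-9), X) + 32964 = 576 + 32964 = 33540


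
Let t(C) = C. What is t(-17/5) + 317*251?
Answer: 397818/5 ≈ 79564.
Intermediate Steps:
t(-17/5) + 317*251 = -17/5 + 317*251 = -17*1/5 + 79567 = -17/5 + 79567 = 397818/5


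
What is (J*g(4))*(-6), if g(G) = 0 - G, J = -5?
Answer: -120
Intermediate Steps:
g(G) = -G
(J*g(4))*(-6) = -(-5)*4*(-6) = -5*(-4)*(-6) = 20*(-6) = -120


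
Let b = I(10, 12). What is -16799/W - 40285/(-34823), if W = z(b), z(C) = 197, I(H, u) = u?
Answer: -577055432/6860131 ≈ -84.117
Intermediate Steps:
b = 12
W = 197
-16799/W - 40285/(-34823) = -16799/197 - 40285/(-34823) = -16799*1/197 - 40285*(-1/34823) = -16799/197 + 40285/34823 = -577055432/6860131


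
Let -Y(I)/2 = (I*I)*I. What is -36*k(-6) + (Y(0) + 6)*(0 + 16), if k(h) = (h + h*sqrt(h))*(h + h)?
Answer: -2496 - 2592*I*sqrt(6) ≈ -2496.0 - 6349.1*I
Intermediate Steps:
k(h) = 2*h*(h + h**(3/2)) (k(h) = (h + h**(3/2))*(2*h) = 2*h*(h + h**(3/2)))
Y(I) = -2*I**3 (Y(I) = -2*I*I*I = -2*I**2*I = -2*I**3)
-36*k(-6) + (Y(0) + 6)*(0 + 16) = -36*(2*(-6)**2 + 2*(-6)**(5/2)) + (-2*0**3 + 6)*(0 + 16) = -36*(2*36 + 2*(36*I*sqrt(6))) + (-2*0 + 6)*16 = -36*(72 + 72*I*sqrt(6)) + (0 + 6)*16 = (-2592 - 2592*I*sqrt(6)) + 6*16 = (-2592 - 2592*I*sqrt(6)) + 96 = -2496 - 2592*I*sqrt(6)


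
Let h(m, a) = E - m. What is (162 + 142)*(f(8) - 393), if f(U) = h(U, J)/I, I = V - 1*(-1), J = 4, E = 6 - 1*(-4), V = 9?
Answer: -597056/5 ≈ -1.1941e+5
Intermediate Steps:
E = 10 (E = 6 + 4 = 10)
h(m, a) = 10 - m
I = 10 (I = 9 - 1*(-1) = 9 + 1 = 10)
f(U) = 1 - U/10 (f(U) = (10 - U)/10 = (10 - U)*(⅒) = 1 - U/10)
(162 + 142)*(f(8) - 393) = (162 + 142)*((1 - ⅒*8) - 393) = 304*((1 - ⅘) - 393) = 304*(⅕ - 393) = 304*(-1964/5) = -597056/5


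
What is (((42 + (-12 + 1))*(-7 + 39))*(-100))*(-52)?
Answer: 5158400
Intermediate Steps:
(((42 + (-12 + 1))*(-7 + 39))*(-100))*(-52) = (((42 - 11)*32)*(-100))*(-52) = ((31*32)*(-100))*(-52) = (992*(-100))*(-52) = -99200*(-52) = 5158400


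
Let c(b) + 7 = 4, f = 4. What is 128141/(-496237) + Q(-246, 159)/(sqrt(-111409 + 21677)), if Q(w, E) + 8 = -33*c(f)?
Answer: -128141/496237 - 91*I*sqrt(22433)/44866 ≈ -0.25823 - 0.30379*I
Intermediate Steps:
c(b) = -3 (c(b) = -7 + 4 = -3)
Q(w, E) = 91 (Q(w, E) = -8 - 33*(-3) = -8 + 99 = 91)
128141/(-496237) + Q(-246, 159)/(sqrt(-111409 + 21677)) = 128141/(-496237) + 91/(sqrt(-111409 + 21677)) = 128141*(-1/496237) + 91/(sqrt(-89732)) = -128141/496237 + 91/((2*I*sqrt(22433))) = -128141/496237 + 91*(-I*sqrt(22433)/44866) = -128141/496237 - 91*I*sqrt(22433)/44866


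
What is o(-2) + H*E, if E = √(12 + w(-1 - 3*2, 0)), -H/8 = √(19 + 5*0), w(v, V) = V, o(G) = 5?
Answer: 5 - 16*√57 ≈ -115.80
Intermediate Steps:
H = -8*√19 (H = -8*√(19 + 5*0) = -8*√(19 + 0) = -8*√19 ≈ -34.871)
E = 2*√3 (E = √(12 + 0) = √12 = 2*√3 ≈ 3.4641)
o(-2) + H*E = 5 + (-8*√19)*(2*√3) = 5 - 16*√57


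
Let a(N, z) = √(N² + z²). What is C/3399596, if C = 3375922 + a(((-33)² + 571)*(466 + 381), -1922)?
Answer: 1687961/1699798 + √494223983621/1699798 ≈ 1.4066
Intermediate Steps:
C = 3375922 + 2*√494223983621 (C = 3375922 + √((((-33)² + 571)*(466 + 381))² + (-1922)²) = 3375922 + √(((1089 + 571)*847)² + 3694084) = 3375922 + √((1660*847)² + 3694084) = 3375922 + √(1406020² + 3694084) = 3375922 + √(1976892240400 + 3694084) = 3375922 + √1976895934484 = 3375922 + 2*√494223983621 ≈ 4.7819e+6)
C/3399596 = (3375922 + 2*√494223983621)/3399596 = (3375922 + 2*√494223983621)*(1/3399596) = 1687961/1699798 + √494223983621/1699798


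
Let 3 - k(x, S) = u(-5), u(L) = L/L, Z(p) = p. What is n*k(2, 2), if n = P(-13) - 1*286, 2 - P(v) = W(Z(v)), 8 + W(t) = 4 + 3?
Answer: -566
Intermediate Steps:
u(L) = 1
W(t) = -1 (W(t) = -8 + (4 + 3) = -8 + 7 = -1)
P(v) = 3 (P(v) = 2 - 1*(-1) = 2 + 1 = 3)
k(x, S) = 2 (k(x, S) = 3 - 1*1 = 3 - 1 = 2)
n = -283 (n = 3 - 1*286 = 3 - 286 = -283)
n*k(2, 2) = -283*2 = -566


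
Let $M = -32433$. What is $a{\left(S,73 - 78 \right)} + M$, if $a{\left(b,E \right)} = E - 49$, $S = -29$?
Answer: $-32487$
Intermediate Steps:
$a{\left(b,E \right)} = -49 + E$
$a{\left(S,73 - 78 \right)} + M = \left(-49 + \left(73 - 78\right)\right) - 32433 = \left(-49 - 5\right) - 32433 = -54 - 32433 = -32487$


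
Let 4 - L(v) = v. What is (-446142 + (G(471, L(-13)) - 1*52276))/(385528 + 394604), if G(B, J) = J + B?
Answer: -248965/390066 ≈ -0.63826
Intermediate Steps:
L(v) = 4 - v
G(B, J) = B + J
(-446142 + (G(471, L(-13)) - 1*52276))/(385528 + 394604) = (-446142 + ((471 + (4 - 1*(-13))) - 1*52276))/(385528 + 394604) = (-446142 + ((471 + (4 + 13)) - 52276))/780132 = (-446142 + ((471 + 17) - 52276))*(1/780132) = (-446142 + (488 - 52276))*(1/780132) = (-446142 - 51788)*(1/780132) = -497930*1/780132 = -248965/390066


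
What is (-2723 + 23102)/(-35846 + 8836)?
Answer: -20379/27010 ≈ -0.75450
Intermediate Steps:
(-2723 + 23102)/(-35846 + 8836) = 20379/(-27010) = 20379*(-1/27010) = -20379/27010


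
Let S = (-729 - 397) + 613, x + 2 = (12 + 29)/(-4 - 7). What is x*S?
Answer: 32319/11 ≈ 2938.1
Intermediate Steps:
x = -63/11 (x = -2 + (12 + 29)/(-4 - 7) = -2 + 41/(-11) = -2 + 41*(-1/11) = -2 - 41/11 = -63/11 ≈ -5.7273)
S = -513 (S = -1126 + 613 = -513)
x*S = -63/11*(-513) = 32319/11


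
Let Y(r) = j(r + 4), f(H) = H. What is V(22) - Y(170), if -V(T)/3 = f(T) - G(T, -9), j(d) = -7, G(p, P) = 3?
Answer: -50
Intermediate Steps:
Y(r) = -7
V(T) = 9 - 3*T (V(T) = -3*(T - 1*3) = -3*(T - 3) = -3*(-3 + T) = 9 - 3*T)
V(22) - Y(170) = (9 - 3*22) - 1*(-7) = (9 - 66) + 7 = -57 + 7 = -50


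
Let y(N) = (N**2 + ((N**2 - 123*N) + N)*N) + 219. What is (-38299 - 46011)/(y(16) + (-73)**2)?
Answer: 42155/10666 ≈ 3.9523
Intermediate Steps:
y(N) = 219 + N**2 + N*(N**2 - 122*N) (y(N) = (N**2 + (N**2 - 122*N)*N) + 219 = (N**2 + N*(N**2 - 122*N)) + 219 = 219 + N**2 + N*(N**2 - 122*N))
(-38299 - 46011)/(y(16) + (-73)**2) = (-38299 - 46011)/((219 + 16**3 - 121*16**2) + (-73)**2) = -84310/((219 + 4096 - 121*256) + 5329) = -84310/((219 + 4096 - 30976) + 5329) = -84310/(-26661 + 5329) = -84310/(-21332) = -84310*(-1/21332) = 42155/10666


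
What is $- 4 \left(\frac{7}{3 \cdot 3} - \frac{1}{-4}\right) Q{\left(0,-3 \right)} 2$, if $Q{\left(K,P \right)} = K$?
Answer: $0$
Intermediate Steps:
$- 4 \left(\frac{7}{3 \cdot 3} - \frac{1}{-4}\right) Q{\left(0,-3 \right)} 2 = - 4 \left(\frac{7}{3 \cdot 3} - \frac{1}{-4}\right) 0 \cdot 2 = - 4 \left(\frac{7}{9} - - \frac{1}{4}\right) 0 \cdot 2 = - 4 \left(7 \cdot \frac{1}{9} + \frac{1}{4}\right) 0 \cdot 2 = - 4 \left(\frac{7}{9} + \frac{1}{4}\right) 0 \cdot 2 = - 4 \cdot \frac{37}{36} \cdot 0 \cdot 2 = - 4 \cdot 0 \cdot 2 = \left(-4\right) 0 = 0$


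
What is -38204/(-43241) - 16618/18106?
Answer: -1220787/35587343 ≈ -0.034304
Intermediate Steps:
-38204/(-43241) - 16618/18106 = -38204*(-1/43241) - 16618*1/18106 = 38204/43241 - 8309/9053 = -1220787/35587343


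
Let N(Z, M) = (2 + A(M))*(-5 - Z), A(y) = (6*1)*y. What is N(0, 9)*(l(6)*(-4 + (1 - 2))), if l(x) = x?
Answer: 8400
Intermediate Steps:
A(y) = 6*y
N(Z, M) = (-5 - Z)*(2 + 6*M) (N(Z, M) = (2 + 6*M)*(-5 - Z) = (-5 - Z)*(2 + 6*M))
N(0, 9)*(l(6)*(-4 + (1 - 2))) = (-10 - 30*9 - 2*0 - 6*9*0)*(6*(-4 + (1 - 2))) = (-10 - 270 + 0 + 0)*(6*(-4 - 1)) = -1680*(-5) = -280*(-30) = 8400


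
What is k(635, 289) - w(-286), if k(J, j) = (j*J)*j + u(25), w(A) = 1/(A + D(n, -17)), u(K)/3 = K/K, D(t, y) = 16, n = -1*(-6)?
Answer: 14319676261/270 ≈ 5.3036e+7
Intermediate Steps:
n = 6
u(K) = 3 (u(K) = 3*(K/K) = 3*1 = 3)
w(A) = 1/(16 + A) (w(A) = 1/(A + 16) = 1/(16 + A))
k(J, j) = 3 + J*j**2 (k(J, j) = (j*J)*j + 3 = (J*j)*j + 3 = J*j**2 + 3 = 3 + J*j**2)
k(635, 289) - w(-286) = (3 + 635*289**2) - 1/(16 - 286) = (3 + 635*83521) - 1/(-270) = (3 + 53035835) - 1*(-1/270) = 53035838 + 1/270 = 14319676261/270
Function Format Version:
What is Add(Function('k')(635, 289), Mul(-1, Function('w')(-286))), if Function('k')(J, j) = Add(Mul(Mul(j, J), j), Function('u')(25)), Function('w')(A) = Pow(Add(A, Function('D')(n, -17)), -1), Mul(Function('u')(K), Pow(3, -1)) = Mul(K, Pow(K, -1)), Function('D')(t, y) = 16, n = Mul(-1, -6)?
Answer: Rational(14319676261, 270) ≈ 5.3036e+7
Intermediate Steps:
n = 6
Function('u')(K) = 3 (Function('u')(K) = Mul(3, Mul(K, Pow(K, -1))) = Mul(3, 1) = 3)
Function('w')(A) = Pow(Add(16, A), -1) (Function('w')(A) = Pow(Add(A, 16), -1) = Pow(Add(16, A), -1))
Function('k')(J, j) = Add(3, Mul(J, Pow(j, 2))) (Function('k')(J, j) = Add(Mul(Mul(j, J), j), 3) = Add(Mul(Mul(J, j), j), 3) = Add(Mul(J, Pow(j, 2)), 3) = Add(3, Mul(J, Pow(j, 2))))
Add(Function('k')(635, 289), Mul(-1, Function('w')(-286))) = Add(Add(3, Mul(635, Pow(289, 2))), Mul(-1, Pow(Add(16, -286), -1))) = Add(Add(3, Mul(635, 83521)), Mul(-1, Pow(-270, -1))) = Add(Add(3, 53035835), Mul(-1, Rational(-1, 270))) = Add(53035838, Rational(1, 270)) = Rational(14319676261, 270)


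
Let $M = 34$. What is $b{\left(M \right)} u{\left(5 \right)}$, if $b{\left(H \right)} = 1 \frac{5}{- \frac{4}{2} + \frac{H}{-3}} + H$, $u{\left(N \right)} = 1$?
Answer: $\frac{269}{8} \approx 33.625$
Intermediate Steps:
$b{\left(H \right)} = H + \frac{5}{-2 - \frac{H}{3}}$ ($b{\left(H \right)} = 1 \frac{5}{\left(-4\right) \frac{1}{2} + H \left(- \frac{1}{3}\right)} + H = 1 \frac{5}{-2 - \frac{H}{3}} + H = \frac{5}{-2 - \frac{H}{3}} + H = H + \frac{5}{-2 - \frac{H}{3}}$)
$b{\left(M \right)} u{\left(5 \right)} = \frac{-15 + 34^{2} + 6 \cdot 34}{6 + 34} \cdot 1 = \frac{-15 + 1156 + 204}{40} \cdot 1 = \frac{1}{40} \cdot 1345 \cdot 1 = \frac{269}{8} \cdot 1 = \frac{269}{8}$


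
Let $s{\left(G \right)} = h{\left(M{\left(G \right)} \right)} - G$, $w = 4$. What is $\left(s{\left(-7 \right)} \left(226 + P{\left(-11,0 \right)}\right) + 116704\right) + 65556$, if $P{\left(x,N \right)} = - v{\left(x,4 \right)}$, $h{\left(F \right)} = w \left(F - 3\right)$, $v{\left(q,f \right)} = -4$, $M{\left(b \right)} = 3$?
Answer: $183870$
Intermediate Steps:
$h{\left(F \right)} = -12 + 4 F$ ($h{\left(F \right)} = 4 \left(F - 3\right) = 4 \left(-3 + F\right) = -12 + 4 F$)
$P{\left(x,N \right)} = 4$ ($P{\left(x,N \right)} = \left(-1\right) \left(-4\right) = 4$)
$s{\left(G \right)} = - G$ ($s{\left(G \right)} = \left(-12 + 4 \cdot 3\right) - G = \left(-12 + 12\right) - G = 0 - G = - G$)
$\left(s{\left(-7 \right)} \left(226 + P{\left(-11,0 \right)}\right) + 116704\right) + 65556 = \left(\left(-1\right) \left(-7\right) \left(226 + 4\right) + 116704\right) + 65556 = \left(7 \cdot 230 + 116704\right) + 65556 = \left(1610 + 116704\right) + 65556 = 118314 + 65556 = 183870$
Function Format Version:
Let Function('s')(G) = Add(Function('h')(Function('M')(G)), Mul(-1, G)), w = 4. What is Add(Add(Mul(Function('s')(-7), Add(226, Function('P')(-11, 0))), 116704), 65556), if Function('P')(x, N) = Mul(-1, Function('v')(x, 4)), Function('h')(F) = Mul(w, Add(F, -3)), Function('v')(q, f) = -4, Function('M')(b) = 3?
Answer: 183870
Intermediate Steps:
Function('h')(F) = Add(-12, Mul(4, F)) (Function('h')(F) = Mul(4, Add(F, -3)) = Mul(4, Add(-3, F)) = Add(-12, Mul(4, F)))
Function('P')(x, N) = 4 (Function('P')(x, N) = Mul(-1, -4) = 4)
Function('s')(G) = Mul(-1, G) (Function('s')(G) = Add(Add(-12, Mul(4, 3)), Mul(-1, G)) = Add(Add(-12, 12), Mul(-1, G)) = Add(0, Mul(-1, G)) = Mul(-1, G))
Add(Add(Mul(Function('s')(-7), Add(226, Function('P')(-11, 0))), 116704), 65556) = Add(Add(Mul(Mul(-1, -7), Add(226, 4)), 116704), 65556) = Add(Add(Mul(7, 230), 116704), 65556) = Add(Add(1610, 116704), 65556) = Add(118314, 65556) = 183870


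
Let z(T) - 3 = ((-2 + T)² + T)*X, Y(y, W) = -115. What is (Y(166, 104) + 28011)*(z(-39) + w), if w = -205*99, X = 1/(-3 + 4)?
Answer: -520260400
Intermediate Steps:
X = 1 (X = 1/1 = 1)
w = -20295
z(T) = 3 + T + (-2 + T)² (z(T) = 3 + ((-2 + T)² + T)*1 = 3 + (T + (-2 + T)²)*1 = 3 + (T + (-2 + T)²) = 3 + T + (-2 + T)²)
(Y(166, 104) + 28011)*(z(-39) + w) = (-115 + 28011)*((3 - 39 + (-2 - 39)²) - 20295) = 27896*((3 - 39 + (-41)²) - 20295) = 27896*((3 - 39 + 1681) - 20295) = 27896*(1645 - 20295) = 27896*(-18650) = -520260400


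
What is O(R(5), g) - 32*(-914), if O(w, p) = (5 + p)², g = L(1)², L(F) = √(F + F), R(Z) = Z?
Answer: 29297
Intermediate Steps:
L(F) = √2*√F (L(F) = √(2*F) = √2*√F)
g = 2 (g = (√2*√1)² = (√2*1)² = (√2)² = 2)
O(R(5), g) - 32*(-914) = (5 + 2)² - 32*(-914) = 7² - 1*(-29248) = 49 + 29248 = 29297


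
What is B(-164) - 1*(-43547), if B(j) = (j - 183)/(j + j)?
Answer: 14283763/328 ≈ 43548.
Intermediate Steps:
B(j) = (-183 + j)/(2*j) (B(j) = (-183 + j)/((2*j)) = (-183 + j)*(1/(2*j)) = (-183 + j)/(2*j))
B(-164) - 1*(-43547) = (½)*(-183 - 164)/(-164) - 1*(-43547) = (½)*(-1/164)*(-347) + 43547 = 347/328 + 43547 = 14283763/328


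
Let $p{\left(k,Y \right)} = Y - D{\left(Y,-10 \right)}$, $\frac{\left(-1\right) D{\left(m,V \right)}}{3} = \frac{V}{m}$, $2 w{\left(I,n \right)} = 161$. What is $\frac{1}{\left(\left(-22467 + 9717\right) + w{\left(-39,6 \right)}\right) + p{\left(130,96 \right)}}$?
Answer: $- \frac{16}{201181} \approx -7.953 \cdot 10^{-5}$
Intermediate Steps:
$w{\left(I,n \right)} = \frac{161}{2}$ ($w{\left(I,n \right)} = \frac{1}{2} \cdot 161 = \frac{161}{2}$)
$D{\left(m,V \right)} = - \frac{3 V}{m}$ ($D{\left(m,V \right)} = - 3 \frac{V}{m} = - \frac{3 V}{m}$)
$p{\left(k,Y \right)} = Y - \frac{30}{Y}$ ($p{\left(k,Y \right)} = Y - \left(-3\right) \left(-10\right) \frac{1}{Y} = Y - \frac{30}{Y}$)
$\frac{1}{\left(\left(-22467 + 9717\right) + w{\left(-39,6 \right)}\right) + p{\left(130,96 \right)}} = \frac{1}{\left(\left(-22467 + 9717\right) + \frac{161}{2}\right) + \left(96 - \frac{30}{96}\right)} = \frac{1}{\left(-12750 + \frac{161}{2}\right) + \left(96 - \frac{5}{16}\right)} = \frac{1}{- \frac{25339}{2} + \left(96 - \frac{5}{16}\right)} = \frac{1}{- \frac{25339}{2} + \frac{1531}{16}} = \frac{1}{- \frac{201181}{16}} = - \frac{16}{201181}$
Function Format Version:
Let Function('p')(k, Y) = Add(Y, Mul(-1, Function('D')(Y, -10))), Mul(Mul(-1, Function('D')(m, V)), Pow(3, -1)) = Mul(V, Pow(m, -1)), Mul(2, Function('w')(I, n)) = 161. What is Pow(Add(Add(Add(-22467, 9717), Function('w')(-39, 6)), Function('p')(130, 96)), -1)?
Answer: Rational(-16, 201181) ≈ -7.9530e-5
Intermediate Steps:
Function('w')(I, n) = Rational(161, 2) (Function('w')(I, n) = Mul(Rational(1, 2), 161) = Rational(161, 2))
Function('D')(m, V) = Mul(-3, V, Pow(m, -1)) (Function('D')(m, V) = Mul(-3, Mul(V, Pow(m, -1))) = Mul(-3, V, Pow(m, -1)))
Function('p')(k, Y) = Add(Y, Mul(-30, Pow(Y, -1))) (Function('p')(k, Y) = Add(Y, Mul(-1, Mul(-3, -10, Pow(Y, -1)))) = Add(Y, Mul(-1, Mul(30, Pow(Y, -1)))) = Add(Y, Mul(-30, Pow(Y, -1))))
Pow(Add(Add(Add(-22467, 9717), Function('w')(-39, 6)), Function('p')(130, 96)), -1) = Pow(Add(Add(Add(-22467, 9717), Rational(161, 2)), Add(96, Mul(-30, Pow(96, -1)))), -1) = Pow(Add(Add(-12750, Rational(161, 2)), Add(96, Mul(-30, Rational(1, 96)))), -1) = Pow(Add(Rational(-25339, 2), Add(96, Rational(-5, 16))), -1) = Pow(Add(Rational(-25339, 2), Rational(1531, 16)), -1) = Pow(Rational(-201181, 16), -1) = Rational(-16, 201181)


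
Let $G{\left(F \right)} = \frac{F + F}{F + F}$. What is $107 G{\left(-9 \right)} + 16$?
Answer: $123$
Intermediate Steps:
$G{\left(F \right)} = 1$ ($G{\left(F \right)} = \frac{2 F}{2 F} = 2 F \frac{1}{2 F} = 1$)
$107 G{\left(-9 \right)} + 16 = 107 \cdot 1 + 16 = 107 + 16 = 123$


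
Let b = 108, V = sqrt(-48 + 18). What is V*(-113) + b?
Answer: 108 - 113*I*sqrt(30) ≈ 108.0 - 618.93*I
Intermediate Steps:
V = I*sqrt(30) (V = sqrt(-30) = I*sqrt(30) ≈ 5.4772*I)
V*(-113) + b = (I*sqrt(30))*(-113) + 108 = -113*I*sqrt(30) + 108 = 108 - 113*I*sqrt(30)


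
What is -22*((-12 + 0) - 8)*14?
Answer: 6160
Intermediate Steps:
-22*((-12 + 0) - 8)*14 = -22*(-12 - 8)*14 = -22*(-20)*14 = 440*14 = 6160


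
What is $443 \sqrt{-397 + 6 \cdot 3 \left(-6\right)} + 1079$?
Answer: $1079 + 443 i \sqrt{505} \approx 1079.0 + 9955.2 i$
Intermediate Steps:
$443 \sqrt{-397 + 6 \cdot 3 \left(-6\right)} + 1079 = 443 \sqrt{-397 + 18 \left(-6\right)} + 1079 = 443 \sqrt{-397 - 108} + 1079 = 443 \sqrt{-505} + 1079 = 443 i \sqrt{505} + 1079 = 1079 + 443 i \sqrt{505}$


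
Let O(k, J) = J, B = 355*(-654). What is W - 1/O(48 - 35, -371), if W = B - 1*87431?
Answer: -118571970/371 ≈ -3.1960e+5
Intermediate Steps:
B = -232170
W = -319601 (W = -232170 - 1*87431 = -232170 - 87431 = -319601)
W - 1/O(48 - 35, -371) = -319601 - 1/(-371) = -319601 - 1*(-1/371) = -319601 + 1/371 = -118571970/371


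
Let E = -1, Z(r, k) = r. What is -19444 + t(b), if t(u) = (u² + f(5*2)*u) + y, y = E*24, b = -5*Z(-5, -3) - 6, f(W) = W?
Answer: -18917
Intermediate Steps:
b = 19 (b = -5*(-5) - 6 = 25 - 6 = 19)
y = -24 (y = -1*24 = -24)
t(u) = -24 + u² + 10*u (t(u) = (u² + (5*2)*u) - 24 = (u² + 10*u) - 24 = -24 + u² + 10*u)
-19444 + t(b) = -19444 + (-24 + 19² + 10*19) = -19444 + (-24 + 361 + 190) = -19444 + 527 = -18917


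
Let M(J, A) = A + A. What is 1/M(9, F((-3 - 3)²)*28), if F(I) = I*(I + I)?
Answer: 1/145152 ≈ 6.8893e-6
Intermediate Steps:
F(I) = 2*I² (F(I) = I*(2*I) = 2*I²)
M(J, A) = 2*A
1/M(9, F((-3 - 3)²)*28) = 1/(2*((2*((-3 - 3)²)²)*28)) = 1/(2*((2*((-6)²)²)*28)) = 1/(2*((2*36²)*28)) = 1/(2*((2*1296)*28)) = 1/(2*(2592*28)) = 1/(2*72576) = 1/145152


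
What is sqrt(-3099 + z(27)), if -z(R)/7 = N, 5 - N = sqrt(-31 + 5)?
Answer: sqrt(-3134 + 7*I*sqrt(26)) ≈ 0.3188 + 55.983*I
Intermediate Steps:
N = 5 - I*sqrt(26) (N = 5 - sqrt(-31 + 5) = 5 - sqrt(-26) = 5 - I*sqrt(26) ≈ 5.0 - 5.099*I)
z(R) = -35 + 7*I*sqrt(26) (z(R) = -7*(5 - I*sqrt(26)) = -35 + 7*I*sqrt(26))
sqrt(-3099 + z(27)) = sqrt(-3099 + (-35 + 7*I*sqrt(26))) = sqrt(-3134 + 7*I*sqrt(26))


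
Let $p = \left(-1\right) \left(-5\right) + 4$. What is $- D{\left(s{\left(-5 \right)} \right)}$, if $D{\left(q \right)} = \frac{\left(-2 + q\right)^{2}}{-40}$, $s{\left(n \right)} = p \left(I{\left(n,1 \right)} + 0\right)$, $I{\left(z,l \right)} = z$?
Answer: $\frac{2209}{40} \approx 55.225$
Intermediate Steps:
$p = 9$ ($p = 5 + 4 = 9$)
$s{\left(n \right)} = 9 n$ ($s{\left(n \right)} = 9 \left(n + 0\right) = 9 n$)
$D{\left(q \right)} = - \frac{\left(-2 + q\right)^{2}}{40}$ ($D{\left(q \right)} = \left(-2 + q\right)^{2} \left(- \frac{1}{40}\right) = - \frac{\left(-2 + q\right)^{2}}{40}$)
$- D{\left(s{\left(-5 \right)} \right)} = - \frac{\left(-1\right) \left(-2 + 9 \left(-5\right)\right)^{2}}{40} = - \frac{\left(-1\right) \left(-2 - 45\right)^{2}}{40} = - \frac{\left(-1\right) \left(-47\right)^{2}}{40} = - \frac{\left(-1\right) 2209}{40} = \left(-1\right) \left(- \frac{2209}{40}\right) = \frac{2209}{40}$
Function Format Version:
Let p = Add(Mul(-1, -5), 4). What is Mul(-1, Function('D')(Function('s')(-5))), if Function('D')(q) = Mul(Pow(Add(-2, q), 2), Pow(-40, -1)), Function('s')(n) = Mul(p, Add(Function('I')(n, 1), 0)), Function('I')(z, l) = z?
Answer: Rational(2209, 40) ≈ 55.225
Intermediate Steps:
p = 9 (p = Add(5, 4) = 9)
Function('s')(n) = Mul(9, n) (Function('s')(n) = Mul(9, Add(n, 0)) = Mul(9, n))
Function('D')(q) = Mul(Rational(-1, 40), Pow(Add(-2, q), 2)) (Function('D')(q) = Mul(Pow(Add(-2, q), 2), Rational(-1, 40)) = Mul(Rational(-1, 40), Pow(Add(-2, q), 2)))
Mul(-1, Function('D')(Function('s')(-5))) = Mul(-1, Mul(Rational(-1, 40), Pow(Add(-2, Mul(9, -5)), 2))) = Mul(-1, Mul(Rational(-1, 40), Pow(Add(-2, -45), 2))) = Mul(-1, Mul(Rational(-1, 40), Pow(-47, 2))) = Mul(-1, Mul(Rational(-1, 40), 2209)) = Mul(-1, Rational(-2209, 40)) = Rational(2209, 40)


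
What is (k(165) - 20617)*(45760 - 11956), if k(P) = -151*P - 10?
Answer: -1539501768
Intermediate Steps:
k(P) = -10 - 151*P
(k(165) - 20617)*(45760 - 11956) = ((-10 - 151*165) - 20617)*(45760 - 11956) = ((-10 - 24915) - 20617)*33804 = (-24925 - 20617)*33804 = -45542*33804 = -1539501768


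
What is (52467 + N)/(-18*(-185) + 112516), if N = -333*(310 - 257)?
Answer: 17409/57923 ≈ 0.30055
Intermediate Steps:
N = -17649 (N = -333*53 = -17649)
(52467 + N)/(-18*(-185) + 112516) = (52467 - 17649)/(-18*(-185) + 112516) = 34818/(3330 + 112516) = 34818/115846 = 34818*(1/115846) = 17409/57923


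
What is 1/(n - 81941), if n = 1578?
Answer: -1/80363 ≈ -1.2444e-5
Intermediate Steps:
1/(n - 81941) = 1/(1578 - 81941) = 1/(-80363) = -1/80363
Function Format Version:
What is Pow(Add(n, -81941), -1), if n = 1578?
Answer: Rational(-1, 80363) ≈ -1.2444e-5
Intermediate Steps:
Pow(Add(n, -81941), -1) = Pow(Add(1578, -81941), -1) = Pow(-80363, -1) = Rational(-1, 80363)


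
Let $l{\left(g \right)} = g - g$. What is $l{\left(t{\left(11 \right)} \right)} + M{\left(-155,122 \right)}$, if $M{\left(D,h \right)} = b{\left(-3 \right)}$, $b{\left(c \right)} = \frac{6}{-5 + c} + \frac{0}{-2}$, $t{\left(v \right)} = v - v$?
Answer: $- \frac{3}{4} \approx -0.75$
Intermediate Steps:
$t{\left(v \right)} = 0$
$l{\left(g \right)} = 0$
$b{\left(c \right)} = \frac{6}{-5 + c}$ ($b{\left(c \right)} = \frac{6}{-5 + c} + 0 \left(- \frac{1}{2}\right) = \frac{6}{-5 + c} + 0 = \frac{6}{-5 + c}$)
$M{\left(D,h \right)} = - \frac{3}{4}$ ($M{\left(D,h \right)} = \frac{6}{-5 - 3} = \frac{6}{-8} = 6 \left(- \frac{1}{8}\right) = - \frac{3}{4}$)
$l{\left(t{\left(11 \right)} \right)} + M{\left(-155,122 \right)} = 0 - \frac{3}{4} = - \frac{3}{4}$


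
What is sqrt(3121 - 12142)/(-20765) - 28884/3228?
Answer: -2407/269 - I*sqrt(9021)/20765 ≈ -8.948 - 0.004574*I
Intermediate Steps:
sqrt(3121 - 12142)/(-20765) - 28884/3228 = sqrt(-9021)*(-1/20765) - 28884*1/3228 = (I*sqrt(9021))*(-1/20765) - 2407/269 = -I*sqrt(9021)/20765 - 2407/269 = -2407/269 - I*sqrt(9021)/20765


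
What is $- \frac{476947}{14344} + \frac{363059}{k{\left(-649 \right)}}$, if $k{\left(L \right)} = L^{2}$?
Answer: $- \frac{17789348641}{549246104} \approx -32.389$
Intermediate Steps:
$- \frac{476947}{14344} + \frac{363059}{k{\left(-649 \right)}} = - \frac{476947}{14344} + \frac{363059}{\left(-649\right)^{2}} = \left(-476947\right) \frac{1}{14344} + \frac{363059}{421201} = - \frac{476947}{14344} + 363059 \cdot \frac{1}{421201} = - \frac{476947}{14344} + \frac{363059}{421201} = - \frac{17789348641}{549246104}$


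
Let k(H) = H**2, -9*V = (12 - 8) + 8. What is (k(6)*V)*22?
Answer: -1056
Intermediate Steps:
V = -4/3 (V = -((12 - 8) + 8)/9 = -(4 + 8)/9 = -1/9*12 = -4/3 ≈ -1.3333)
(k(6)*V)*22 = (6**2*(-4/3))*22 = (36*(-4/3))*22 = -48*22 = -1056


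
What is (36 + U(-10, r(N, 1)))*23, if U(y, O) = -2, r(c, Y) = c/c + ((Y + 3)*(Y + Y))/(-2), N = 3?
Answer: 782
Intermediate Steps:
r(c, Y) = 1 - Y*(3 + Y) (r(c, Y) = 1 + ((3 + Y)*(2*Y))*(-½) = 1 + (2*Y*(3 + Y))*(-½) = 1 - Y*(3 + Y))
(36 + U(-10, r(N, 1)))*23 = (36 - 2)*23 = 34*23 = 782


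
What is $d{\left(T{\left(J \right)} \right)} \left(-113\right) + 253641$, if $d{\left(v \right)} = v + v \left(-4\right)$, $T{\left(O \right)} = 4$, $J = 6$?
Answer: $254997$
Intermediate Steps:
$d{\left(v \right)} = - 3 v$ ($d{\left(v \right)} = v - 4 v = - 3 v$)
$d{\left(T{\left(J \right)} \right)} \left(-113\right) + 253641 = \left(-3\right) 4 \left(-113\right) + 253641 = \left(-12\right) \left(-113\right) + 253641 = 1356 + 253641 = 254997$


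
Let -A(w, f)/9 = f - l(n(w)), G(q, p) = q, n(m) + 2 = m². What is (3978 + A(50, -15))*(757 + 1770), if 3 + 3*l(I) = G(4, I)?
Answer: 10401132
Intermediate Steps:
n(m) = -2 + m²
l(I) = ⅓ (l(I) = -1 + (⅓)*4 = -1 + 4/3 = ⅓)
A(w, f) = 3 - 9*f (A(w, f) = -9*(f - 1*⅓) = -9*(f - ⅓) = -9*(-⅓ + f) = 3 - 9*f)
(3978 + A(50, -15))*(757 + 1770) = (3978 + (3 - 9*(-15)))*(757 + 1770) = (3978 + (3 + 135))*2527 = (3978 + 138)*2527 = 4116*2527 = 10401132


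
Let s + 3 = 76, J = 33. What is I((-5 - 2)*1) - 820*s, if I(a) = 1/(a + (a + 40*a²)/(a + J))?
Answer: -106012034/1771 ≈ -59860.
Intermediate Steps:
s = 73 (s = -3 + 76 = 73)
I(a) = 1/(a + (a + 40*a²)/(33 + a)) (I(a) = 1/(a + (a + 40*a²)/(a + 33)) = 1/(a + (a + 40*a²)/(33 + a)))
I((-5 - 2)*1) - 820*s = (33 + (-5 - 2)*1)/((((-5 - 2)*1))*(34 + 41*((-5 - 2)*1))) - 820*73 = (33 - 7*1)/(((-7*1))*(34 + 41*(-7*1))) - 59860 = (33 - 7)/((-7)*(34 + 41*(-7))) - 59860 = -⅐*26/(34 - 287) - 59860 = -⅐*26/(-253) - 59860 = -⅐*(-1/253)*26 - 59860 = 26/1771 - 59860 = -106012034/1771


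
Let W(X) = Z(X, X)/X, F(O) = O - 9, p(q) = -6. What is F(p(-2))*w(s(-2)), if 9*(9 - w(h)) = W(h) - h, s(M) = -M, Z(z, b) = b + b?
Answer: -135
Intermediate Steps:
Z(z, b) = 2*b
F(O) = -9 + O
W(X) = 2 (W(X) = (2*X)/X = 2)
w(h) = 79/9 + h/9 (w(h) = 9 - (2 - h)/9 = 9 + (-2/9 + h/9) = 79/9 + h/9)
F(p(-2))*w(s(-2)) = (-9 - 6)*(79/9 + (-1*(-2))/9) = -15*(79/9 + (⅑)*2) = -15*(79/9 + 2/9) = -15*9 = -135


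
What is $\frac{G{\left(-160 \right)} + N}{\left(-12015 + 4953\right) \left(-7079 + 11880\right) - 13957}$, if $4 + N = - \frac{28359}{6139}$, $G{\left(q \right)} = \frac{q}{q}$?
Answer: $\frac{46776}{208226402041} \approx 2.2464 \cdot 10^{-7}$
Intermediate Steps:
$G{\left(q \right)} = 1$
$N = - \frac{52915}{6139}$ ($N = -4 - \frac{28359}{6139} = - \frac{52915}{6139} \approx -8.6195$)
$\frac{G{\left(-160 \right)} + N}{\left(-12015 + 4953\right) \left(-7079 + 11880\right) - 13957} = \frac{1 - \frac{52915}{6139}}{\left(-12015 + 4953\right) \left(-7079 + 11880\right) - 13957} = - \frac{46776}{6139 \left(\left(-7062\right) 4801 - 13957\right)} = - \frac{46776}{6139 \left(-33904662 - 13957\right)} = - \frac{46776}{6139 \left(-33918619\right)} = \left(- \frac{46776}{6139}\right) \left(- \frac{1}{33918619}\right) = \frac{46776}{208226402041}$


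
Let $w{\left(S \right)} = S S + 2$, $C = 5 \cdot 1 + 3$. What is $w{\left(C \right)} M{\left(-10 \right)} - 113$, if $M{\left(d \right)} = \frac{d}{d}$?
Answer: $-47$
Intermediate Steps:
$M{\left(d \right)} = 1$
$C = 8$ ($C = 5 + 3 = 8$)
$w{\left(S \right)} = 2 + S^{2}$ ($w{\left(S \right)} = S^{2} + 2 = 2 + S^{2}$)
$w{\left(C \right)} M{\left(-10 \right)} - 113 = \left(2 + 8^{2}\right) 1 - 113 = \left(2 + 64\right) 1 - 113 = 66 \cdot 1 - 113 = 66 - 113 = -47$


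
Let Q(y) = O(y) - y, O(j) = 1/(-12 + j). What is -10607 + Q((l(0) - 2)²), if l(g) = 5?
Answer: -31849/3 ≈ -10616.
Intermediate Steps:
Q(y) = 1/(-12 + y) - y
-10607 + Q((l(0) - 2)²) = -10607 + (1 - (5 - 2)²*(-12 + (5 - 2)²))/(-12 + (5 - 2)²) = -10607 + (1 - 1*3²*(-12 + 3²))/(-12 + 3²) = -10607 + (1 - 1*9*(-12 + 9))/(-12 + 9) = -10607 + (1 - 1*9*(-3))/(-3) = -10607 - (1 + 27)/3 = -10607 - ⅓*28 = -10607 - 28/3 = -31849/3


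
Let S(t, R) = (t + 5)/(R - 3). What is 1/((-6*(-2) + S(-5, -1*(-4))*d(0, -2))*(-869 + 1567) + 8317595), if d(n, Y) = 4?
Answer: 1/8325971 ≈ 1.2011e-7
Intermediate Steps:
S(t, R) = (5 + t)/(-3 + R)
1/((-6*(-2) + S(-5, -1*(-4))*d(0, -2))*(-869 + 1567) + 8317595) = 1/((-6*(-2) + ((5 - 5)/(-3 - 1*(-4)))*4)*(-869 + 1567) + 8317595) = 1/((12 + (0/(-3 + 4))*4)*698 + 8317595) = 1/((12 + (0/1)*4)*698 + 8317595) = 1/((12 + (1*0)*4)*698 + 8317595) = 1/((12 + 0*4)*698 + 8317595) = 1/((12 + 0)*698 + 8317595) = 1/(12*698 + 8317595) = 1/(8376 + 8317595) = 1/8325971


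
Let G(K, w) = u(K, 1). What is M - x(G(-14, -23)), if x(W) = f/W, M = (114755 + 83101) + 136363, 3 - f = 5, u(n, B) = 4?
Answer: 668439/2 ≈ 3.3422e+5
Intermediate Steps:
G(K, w) = 4
f = -2 (f = 3 - 1*5 = 3 - 5 = -2)
M = 334219 (M = 197856 + 136363 = 334219)
x(W) = -2/W
M - x(G(-14, -23)) = 334219 - (-2)/4 = 334219 - 1*(-1/2) = 334219 + 1/2 = 668439/2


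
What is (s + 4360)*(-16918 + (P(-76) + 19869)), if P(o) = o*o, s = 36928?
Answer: 360320376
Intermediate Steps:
P(o) = o**2
(s + 4360)*(-16918 + (P(-76) + 19869)) = (36928 + 4360)*(-16918 + ((-76)**2 + 19869)) = 41288*(-16918 + (5776 + 19869)) = 41288*(-16918 + 25645) = 41288*8727 = 360320376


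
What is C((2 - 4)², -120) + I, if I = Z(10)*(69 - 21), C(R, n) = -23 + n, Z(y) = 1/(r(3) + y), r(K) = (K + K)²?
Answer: -3265/23 ≈ -141.96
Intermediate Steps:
r(K) = 4*K² (r(K) = (2*K)² = 4*K²)
Z(y) = 1/(36 + y) (Z(y) = 1/(4*3² + y) = 1/(4*9 + y) = 1/(36 + y))
I = 24/23 (I = (69 - 21)/(36 + 10) = 48/46 = (1/46)*48 = 24/23 ≈ 1.0435)
C((2 - 4)², -120) + I = (-23 - 120) + 24/23 = -143 + 24/23 = -3265/23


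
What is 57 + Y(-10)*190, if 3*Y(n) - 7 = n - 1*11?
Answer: -2489/3 ≈ -829.67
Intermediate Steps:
Y(n) = -4/3 + n/3 (Y(n) = 7/3 + (n - 1*11)/3 = 7/3 + (n - 11)/3 = 7/3 + (-11 + n)/3 = 7/3 + (-11/3 + n/3) = -4/3 + n/3)
57 + Y(-10)*190 = 57 + (-4/3 + (1/3)*(-10))*190 = 57 + (-4/3 - 10/3)*190 = 57 - 14/3*190 = 57 - 2660/3 = -2489/3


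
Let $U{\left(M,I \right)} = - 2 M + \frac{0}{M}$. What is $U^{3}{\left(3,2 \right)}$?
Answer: $-216$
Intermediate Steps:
$U{\left(M,I \right)} = - 2 M$ ($U{\left(M,I \right)} = - 2 M + 0 = - 2 M$)
$U^{3}{\left(3,2 \right)} = \left(\left(-2\right) 3\right)^{3} = \left(-6\right)^{3} = -216$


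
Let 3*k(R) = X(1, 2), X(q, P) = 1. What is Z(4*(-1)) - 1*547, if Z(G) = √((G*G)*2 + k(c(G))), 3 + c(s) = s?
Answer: -547 + √291/3 ≈ -541.31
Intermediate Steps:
c(s) = -3 + s
k(R) = ⅓ (k(R) = (⅓)*1 = ⅓)
Z(G) = √(⅓ + 2*G²) (Z(G) = √((G*G)*2 + ⅓) = √(G²*2 + ⅓) = √(2*G² + ⅓) = √(⅓ + 2*G²))
Z(4*(-1)) - 1*547 = √(3 + 18*(4*(-1))²)/3 - 1*547 = √(3 + 18*(-4)²)/3 - 547 = √(3 + 18*16)/3 - 547 = √(3 + 288)/3 - 547 = √291/3 - 547 = -547 + √291/3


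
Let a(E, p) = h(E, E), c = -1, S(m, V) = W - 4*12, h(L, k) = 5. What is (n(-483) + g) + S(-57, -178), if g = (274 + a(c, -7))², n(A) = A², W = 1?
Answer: 311083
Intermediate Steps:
S(m, V) = -47 (S(m, V) = 1 - 4*12 = 1 - 48 = -47)
a(E, p) = 5
g = 77841 (g = (274 + 5)² = 279² = 77841)
(n(-483) + g) + S(-57, -178) = ((-483)² + 77841) - 47 = (233289 + 77841) - 47 = 311130 - 47 = 311083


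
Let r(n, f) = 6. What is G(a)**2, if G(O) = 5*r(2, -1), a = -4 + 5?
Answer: 900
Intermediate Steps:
a = 1
G(O) = 30 (G(O) = 5*6 = 30)
G(a)**2 = 30**2 = 900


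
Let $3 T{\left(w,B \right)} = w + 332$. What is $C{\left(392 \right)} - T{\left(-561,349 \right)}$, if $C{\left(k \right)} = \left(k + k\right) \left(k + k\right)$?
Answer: $\frac{1844197}{3} \approx 6.1473 \cdot 10^{5}$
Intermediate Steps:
$C{\left(k \right)} = 4 k^{2}$ ($C{\left(k \right)} = 2 k 2 k = 4 k^{2}$)
$T{\left(w,B \right)} = \frac{332}{3} + \frac{w}{3}$ ($T{\left(w,B \right)} = \frac{w + 332}{3} = \frac{332 + w}{3} = \frac{332}{3} + \frac{w}{3}$)
$C{\left(392 \right)} - T{\left(-561,349 \right)} = 4 \cdot 392^{2} - \left(\frac{332}{3} + \frac{1}{3} \left(-561\right)\right) = 4 \cdot 153664 - \left(\frac{332}{3} - 187\right) = 614656 - - \frac{229}{3} = 614656 + \frac{229}{3} = \frac{1844197}{3}$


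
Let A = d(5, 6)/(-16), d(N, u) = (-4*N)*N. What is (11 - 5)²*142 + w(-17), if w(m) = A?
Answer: 20473/4 ≈ 5118.3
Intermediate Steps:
d(N, u) = -4*N²
A = 25/4 (A = -4*5²/(-16) = -4*25*(-1/16) = -100*(-1/16) = 25/4 ≈ 6.2500)
w(m) = 25/4
(11 - 5)²*142 + w(-17) = (11 - 5)²*142 + 25/4 = 6²*142 + 25/4 = 36*142 + 25/4 = 5112 + 25/4 = 20473/4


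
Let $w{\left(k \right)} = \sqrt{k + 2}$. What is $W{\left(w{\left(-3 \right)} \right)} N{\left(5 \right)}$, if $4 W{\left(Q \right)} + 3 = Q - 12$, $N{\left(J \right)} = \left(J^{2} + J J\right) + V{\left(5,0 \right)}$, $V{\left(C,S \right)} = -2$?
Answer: $-180 + 12 i \approx -180.0 + 12.0 i$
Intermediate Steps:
$w{\left(k \right)} = \sqrt{2 + k}$
$N{\left(J \right)} = -2 + 2 J^{2}$ ($N{\left(J \right)} = \left(J^{2} + J J\right) - 2 = \left(J^{2} + J^{2}\right) - 2 = 2 J^{2} - 2 = -2 + 2 J^{2}$)
$W{\left(Q \right)} = - \frac{15}{4} + \frac{Q}{4}$ ($W{\left(Q \right)} = - \frac{3}{4} + \frac{Q - 12}{4} = - \frac{3}{4} + \frac{-12 + Q}{4} = - \frac{3}{4} + \left(-3 + \frac{Q}{4}\right) = - \frac{15}{4} + \frac{Q}{4}$)
$W{\left(w{\left(-3 \right)} \right)} N{\left(5 \right)} = \left(- \frac{15}{4} + \frac{\sqrt{2 - 3}}{4}\right) \left(-2 + 2 \cdot 5^{2}\right) = \left(- \frac{15}{4} + \frac{\sqrt{-1}}{4}\right) \left(-2 + 2 \cdot 25\right) = \left(- \frac{15}{4} + \frac{i}{4}\right) \left(-2 + 50\right) = \left(- \frac{15}{4} + \frac{i}{4}\right) 48 = -180 + 12 i$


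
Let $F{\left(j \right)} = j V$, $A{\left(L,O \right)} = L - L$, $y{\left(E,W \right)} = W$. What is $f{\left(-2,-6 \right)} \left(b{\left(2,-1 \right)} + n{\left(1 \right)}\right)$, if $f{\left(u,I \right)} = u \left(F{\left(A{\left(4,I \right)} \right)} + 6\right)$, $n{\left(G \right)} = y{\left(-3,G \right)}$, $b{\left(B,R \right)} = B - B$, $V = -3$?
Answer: $-12$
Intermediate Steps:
$b{\left(B,R \right)} = 0$
$n{\left(G \right)} = G$
$A{\left(L,O \right)} = 0$
$F{\left(j \right)} = - 3 j$ ($F{\left(j \right)} = j \left(-3\right) = - 3 j$)
$f{\left(u,I \right)} = 6 u$ ($f{\left(u,I \right)} = u \left(\left(-3\right) 0 + 6\right) = u \left(0 + 6\right) = u 6 = 6 u$)
$f{\left(-2,-6 \right)} \left(b{\left(2,-1 \right)} + n{\left(1 \right)}\right) = 6 \left(-2\right) \left(0 + 1\right) = \left(-12\right) 1 = -12$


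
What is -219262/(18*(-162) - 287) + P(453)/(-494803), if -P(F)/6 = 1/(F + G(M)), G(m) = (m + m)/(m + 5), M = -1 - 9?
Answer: 49580613410620/724278282113 ≈ 68.455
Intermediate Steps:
M = -10
G(m) = 2*m/(5 + m) (G(m) = (2*m)/(5 + m) = 2*m/(5 + m))
P(F) = -6/(4 + F) (P(F) = -6/(F + 2*(-10)/(5 - 10)) = -6/(F + 2*(-10)/(-5)) = -6/(F + 2*(-10)*(-⅕)) = -6/(F + 4) = -6/(4 + F))
-219262/(18*(-162) - 287) + P(453)/(-494803) = -219262/(18*(-162) - 287) - 6/(4 + 453)/(-494803) = -219262/(-2916 - 287) - 6/457*(-1/494803) = -219262/(-3203) - 6*1/457*(-1/494803) = -219262*(-1/3203) - 6/457*(-1/494803) = 219262/3203 + 6/226124971 = 49580613410620/724278282113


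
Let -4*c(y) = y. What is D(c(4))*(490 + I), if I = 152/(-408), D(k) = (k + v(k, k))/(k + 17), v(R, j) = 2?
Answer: 24971/816 ≈ 30.602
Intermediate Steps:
c(y) = -y/4
D(k) = (2 + k)/(17 + k) (D(k) = (k + 2)/(k + 17) = (2 + k)/(17 + k))
I = -19/51 (I = 152*(-1/408) = -19/51 ≈ -0.37255)
D(c(4))*(490 + I) = ((2 - 1/4*4)/(17 - 1/4*4))*(490 - 19/51) = ((2 - 1)/(17 - 1))*(24971/51) = (1/16)*(24971/51) = 24971/816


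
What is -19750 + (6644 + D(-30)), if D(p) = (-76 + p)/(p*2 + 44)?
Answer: -104795/8 ≈ -13099.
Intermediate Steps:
D(p) = (-76 + p)/(44 + 2*p) (D(p) = (-76 + p)/(2*p + 44) = (-76 + p)/(44 + 2*p))
-19750 + (6644 + D(-30)) = -19750 + (6644 + (-76 - 30)/(2*(22 - 30))) = -19750 + (6644 + (1/2)*(-106)/(-8)) = -19750 + (6644 + (1/2)*(-1/8)*(-106)) = -19750 + (6644 + 53/8) = -19750 + 53205/8 = -104795/8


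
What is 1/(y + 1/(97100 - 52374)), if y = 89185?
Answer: 44726/3988888311 ≈ 1.1213e-5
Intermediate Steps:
1/(y + 1/(97100 - 52374)) = 1/(89185 + 1/(97100 - 52374)) = 1/(89185 + 1/44726) = 1/(3988888311/44726) = 44726/3988888311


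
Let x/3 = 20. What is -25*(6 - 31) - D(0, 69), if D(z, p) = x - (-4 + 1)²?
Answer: 574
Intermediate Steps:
x = 60 (x = 3*20 = 60)
D(z, p) = 51 (D(z, p) = 60 - (-4 + 1)² = 60 - 1*(-3)² = 60 - 1*9 = 60 - 9 = 51)
-25*(6 - 31) - D(0, 69) = -25*(6 - 31) - 1*51 = -25*(-25) - 51 = 625 - 51 = 574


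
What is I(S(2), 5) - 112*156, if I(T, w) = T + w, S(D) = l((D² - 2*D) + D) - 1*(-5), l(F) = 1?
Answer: -17461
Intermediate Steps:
S(D) = 6 (S(D) = 1 - 1*(-5) = 1 + 5 = 6)
I(S(2), 5) - 112*156 = (6 + 5) - 112*156 = 11 - 17472 = -17461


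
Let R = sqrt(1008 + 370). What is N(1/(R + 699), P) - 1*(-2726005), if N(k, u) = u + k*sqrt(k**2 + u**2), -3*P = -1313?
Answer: 8179328/3 + 489979*sqrt(844708606660 + 2410108662*sqrt(1378))/712158755187 - 466*sqrt(1378)*sqrt(844708606660 + 2410108662*sqrt(1378))/237386251729 ≈ 2.7264e+6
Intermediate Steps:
P = 1313/3 (P = -1/3*(-1313) = 1313/3 ≈ 437.67)
R = sqrt(1378) ≈ 37.121
N(1/(R + 699), P) - 1*(-2726005) = (1313/3 + sqrt((1/(sqrt(1378) + 699))**2 + (1313/3)**2)/(sqrt(1378) + 699)) - 1*(-2726005) = (1313/3 + sqrt((1/(699 + sqrt(1378)))**2 + 1723969/9)/(699 + sqrt(1378))) + 2726005 = (1313/3 + sqrt((699 + sqrt(1378))**(-2) + 1723969/9)/(699 + sqrt(1378))) + 2726005 = (1313/3 + sqrt(1723969/9 + (699 + sqrt(1378))**(-2))/(699 + sqrt(1378))) + 2726005 = 8179328/3 + sqrt(1723969/9 + (699 + sqrt(1378))**(-2))/(699 + sqrt(1378))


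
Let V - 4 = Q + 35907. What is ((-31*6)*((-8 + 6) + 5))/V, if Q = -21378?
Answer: -558/14533 ≈ -0.038395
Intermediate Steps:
V = 14533 (V = 4 + (-21378 + 35907) = 4 + 14529 = 14533)
((-31*6)*((-8 + 6) + 5))/V = ((-31*6)*((-8 + 6) + 5))/14533 = -186*(-2 + 5)*(1/14533) = -186*3*(1/14533) = -558*1/14533 = -558/14533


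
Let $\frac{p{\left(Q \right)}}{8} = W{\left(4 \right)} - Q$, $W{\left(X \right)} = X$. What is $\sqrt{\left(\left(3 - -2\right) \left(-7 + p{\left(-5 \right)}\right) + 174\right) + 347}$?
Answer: $3 \sqrt{94} \approx 29.086$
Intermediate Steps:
$p{\left(Q \right)} = 32 - 8 Q$ ($p{\left(Q \right)} = 8 \left(4 - Q\right) = 32 - 8 Q$)
$\sqrt{\left(\left(3 - -2\right) \left(-7 + p{\left(-5 \right)}\right) + 174\right) + 347} = \sqrt{\left(\left(3 - -2\right) \left(-7 + \left(32 - -40\right)\right) + 174\right) + 347} = \sqrt{\left(\left(3 + 2\right) \left(-7 + \left(32 + 40\right)\right) + 174\right) + 347} = \sqrt{\left(5 \left(-7 + 72\right) + 174\right) + 347} = \sqrt{\left(5 \cdot 65 + 174\right) + 347} = \sqrt{\left(325 + 174\right) + 347} = \sqrt{499 + 347} = \sqrt{846} = 3 \sqrt{94}$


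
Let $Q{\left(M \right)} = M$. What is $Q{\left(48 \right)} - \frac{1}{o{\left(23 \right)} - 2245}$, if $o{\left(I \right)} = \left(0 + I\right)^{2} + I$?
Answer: $\frac{81265}{1693} \approx 48.001$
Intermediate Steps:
$o{\left(I \right)} = I + I^{2}$ ($o{\left(I \right)} = I^{2} + I = I + I^{2}$)
$Q{\left(48 \right)} - \frac{1}{o{\left(23 \right)} - 2245} = 48 - \frac{1}{23 \left(1 + 23\right) - 2245} = 48 - \frac{1}{23 \cdot 24 - 2245} = 48 - \frac{1}{552 - 2245} = 48 - \frac{1}{-1693} = 48 - - \frac{1}{1693} = 48 + \frac{1}{1693} = \frac{81265}{1693}$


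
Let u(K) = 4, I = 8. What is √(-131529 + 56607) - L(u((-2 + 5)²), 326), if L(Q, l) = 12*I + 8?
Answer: -104 + I*√74922 ≈ -104.0 + 273.72*I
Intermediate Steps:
L(Q, l) = 104 (L(Q, l) = 12*8 + 8 = 96 + 8 = 104)
√(-131529 + 56607) - L(u((-2 + 5)²), 326) = √(-131529 + 56607) - 1*104 = √(-74922) - 104 = I*√74922 - 104 = -104 + I*√74922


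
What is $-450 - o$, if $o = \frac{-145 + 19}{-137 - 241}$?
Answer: $- \frac{1351}{3} \approx -450.33$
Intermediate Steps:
$o = \frac{1}{3}$ ($o = - \frac{126}{-378} = \left(-126\right) \left(- \frac{1}{378}\right) = \frac{1}{3} \approx 0.33333$)
$-450 - o = -450 - \frac{1}{3} = - \frac{1351}{3}$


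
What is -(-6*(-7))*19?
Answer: -798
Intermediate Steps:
-(-6*(-7))*19 = -42*19 = -1*798 = -798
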